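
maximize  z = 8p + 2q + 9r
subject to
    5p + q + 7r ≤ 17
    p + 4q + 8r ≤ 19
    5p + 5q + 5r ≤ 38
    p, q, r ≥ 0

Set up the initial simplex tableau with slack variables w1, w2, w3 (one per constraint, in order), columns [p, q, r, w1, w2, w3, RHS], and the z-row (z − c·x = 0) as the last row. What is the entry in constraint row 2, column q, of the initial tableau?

Constraint 2 has coefficient 4 on q.

4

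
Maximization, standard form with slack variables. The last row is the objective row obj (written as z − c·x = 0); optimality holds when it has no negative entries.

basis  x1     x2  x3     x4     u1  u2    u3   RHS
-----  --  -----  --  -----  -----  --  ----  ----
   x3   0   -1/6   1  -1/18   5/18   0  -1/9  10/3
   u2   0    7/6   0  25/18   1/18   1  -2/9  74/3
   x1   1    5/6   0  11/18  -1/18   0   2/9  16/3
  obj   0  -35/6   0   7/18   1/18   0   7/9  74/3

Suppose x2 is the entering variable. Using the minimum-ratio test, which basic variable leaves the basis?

Column x2 entries and ratios — x3: -1/6 ≤ 0, skip; u2: (74/3)/(7/6) = 148/7; x1: (16/3)/(5/6) = 32/5.
Smallest ratio is 32/5 in the row of x1, so x1 leaves.

x1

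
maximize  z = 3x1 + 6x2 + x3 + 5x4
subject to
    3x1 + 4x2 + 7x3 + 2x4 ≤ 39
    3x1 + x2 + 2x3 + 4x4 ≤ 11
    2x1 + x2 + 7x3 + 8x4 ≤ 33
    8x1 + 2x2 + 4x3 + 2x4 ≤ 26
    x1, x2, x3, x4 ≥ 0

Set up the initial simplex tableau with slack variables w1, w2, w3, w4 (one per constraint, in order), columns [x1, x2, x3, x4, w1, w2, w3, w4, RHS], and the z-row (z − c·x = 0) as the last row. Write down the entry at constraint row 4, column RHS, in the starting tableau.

26

The RHS of constraint 4 is b_4 = 26.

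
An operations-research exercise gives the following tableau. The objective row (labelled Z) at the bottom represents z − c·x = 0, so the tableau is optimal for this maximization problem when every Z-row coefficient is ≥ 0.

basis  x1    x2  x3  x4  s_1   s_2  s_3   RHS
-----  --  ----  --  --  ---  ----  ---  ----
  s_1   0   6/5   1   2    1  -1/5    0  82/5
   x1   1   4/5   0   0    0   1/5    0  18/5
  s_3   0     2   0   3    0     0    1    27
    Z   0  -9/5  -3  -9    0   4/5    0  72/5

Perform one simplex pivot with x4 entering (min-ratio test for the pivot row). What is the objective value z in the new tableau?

Ratio test on column x4 — row 1: (82/5)/2 = 41/5; row 2: entry 0 ≤ 0; row 3: 27/3 = 9. Minimum is 41/5 at row 1 (s_1 leaves); pivot element 2.
Pivot on row 1; the Z-row RHS becomes 72/5 − (-9)·(41/5) = 441/5.

441/5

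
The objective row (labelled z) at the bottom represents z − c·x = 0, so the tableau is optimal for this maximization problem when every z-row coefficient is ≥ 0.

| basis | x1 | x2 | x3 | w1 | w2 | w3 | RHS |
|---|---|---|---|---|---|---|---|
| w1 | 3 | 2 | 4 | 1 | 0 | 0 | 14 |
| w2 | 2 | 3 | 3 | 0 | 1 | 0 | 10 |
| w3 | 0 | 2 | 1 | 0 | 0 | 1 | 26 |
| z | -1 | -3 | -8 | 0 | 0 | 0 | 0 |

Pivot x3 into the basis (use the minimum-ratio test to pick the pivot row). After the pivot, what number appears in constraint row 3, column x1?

-2/3

Ratio test on column x3 — row 1: 14/4 = 7/2; row 2: 10/3 = 10/3; row 3: 26/1 = 26. Minimum is 10/3 at row 2 (w2 leaves); pivot element 3.
Divide row 2 by 3; eliminate column x3 from the other rows.
Row 3 update in column x1: 0 − 1·(2/3) = -2/3.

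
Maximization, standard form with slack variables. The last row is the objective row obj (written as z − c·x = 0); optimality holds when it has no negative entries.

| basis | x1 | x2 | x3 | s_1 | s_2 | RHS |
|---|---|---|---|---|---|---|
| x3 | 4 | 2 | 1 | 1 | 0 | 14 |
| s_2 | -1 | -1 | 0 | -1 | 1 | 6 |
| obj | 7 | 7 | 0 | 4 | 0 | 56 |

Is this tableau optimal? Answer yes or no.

Every obj-row coefficient is ≥ 0, so the tableau is optimal.

yes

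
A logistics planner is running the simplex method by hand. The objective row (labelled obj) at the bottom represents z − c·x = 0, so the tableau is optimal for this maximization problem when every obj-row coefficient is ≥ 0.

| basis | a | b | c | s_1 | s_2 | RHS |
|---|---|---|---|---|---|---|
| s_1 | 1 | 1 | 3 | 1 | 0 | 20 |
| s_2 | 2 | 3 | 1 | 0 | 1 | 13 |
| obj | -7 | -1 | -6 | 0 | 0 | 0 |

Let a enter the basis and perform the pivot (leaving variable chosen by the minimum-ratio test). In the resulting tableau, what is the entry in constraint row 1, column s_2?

-1/2

Ratio test on column a — row 1: 20/1 = 20; row 2: 13/2 = 13/2. Minimum is 13/2 at row 2 (s_2 leaves); pivot element 2.
Divide row 2 by 2; eliminate column a from the other rows.
Row 1 update in column s_2: 0 − 1·(1/2) = -1/2.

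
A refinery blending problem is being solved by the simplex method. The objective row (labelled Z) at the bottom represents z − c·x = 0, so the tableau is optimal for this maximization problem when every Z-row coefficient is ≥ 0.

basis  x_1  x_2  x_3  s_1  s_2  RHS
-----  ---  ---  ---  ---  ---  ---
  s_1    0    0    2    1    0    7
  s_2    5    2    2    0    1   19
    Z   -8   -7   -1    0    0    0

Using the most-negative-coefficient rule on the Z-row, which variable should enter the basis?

Negative Z-row entries: x_1: -8, x_2: -7, x_3: -1.
The most negative is -8 in column x_1, so x_1 enters.

x_1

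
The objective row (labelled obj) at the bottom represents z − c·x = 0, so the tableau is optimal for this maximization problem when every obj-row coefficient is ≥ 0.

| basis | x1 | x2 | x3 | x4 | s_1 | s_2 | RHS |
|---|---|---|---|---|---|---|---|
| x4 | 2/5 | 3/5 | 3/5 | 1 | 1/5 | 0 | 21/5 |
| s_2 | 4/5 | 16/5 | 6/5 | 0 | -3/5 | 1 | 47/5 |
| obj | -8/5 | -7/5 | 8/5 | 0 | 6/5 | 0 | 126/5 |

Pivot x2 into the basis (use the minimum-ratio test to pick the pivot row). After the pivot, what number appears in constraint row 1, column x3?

3/8

Ratio test on column x2 — row 1: (21/5)/(3/5) = 7; row 2: (47/5)/(16/5) = 47/16. Minimum is 47/16 at row 2 (s_2 leaves); pivot element 16/5.
Divide row 2 by 16/5; eliminate column x2 from the other rows.
Row 1 update in column x3: 3/5 − (3/5)·(3/8) = 3/8.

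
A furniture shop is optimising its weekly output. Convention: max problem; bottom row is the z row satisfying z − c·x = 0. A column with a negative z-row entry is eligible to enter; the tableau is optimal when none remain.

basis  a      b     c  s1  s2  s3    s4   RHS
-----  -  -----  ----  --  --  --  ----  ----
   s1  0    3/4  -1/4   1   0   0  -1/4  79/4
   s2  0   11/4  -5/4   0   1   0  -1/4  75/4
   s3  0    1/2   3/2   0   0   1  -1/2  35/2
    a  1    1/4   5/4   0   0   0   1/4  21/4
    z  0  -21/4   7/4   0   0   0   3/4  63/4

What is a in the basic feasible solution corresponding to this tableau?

21/4

a is basic (row 4); its value is the RHS of that row, 21/4.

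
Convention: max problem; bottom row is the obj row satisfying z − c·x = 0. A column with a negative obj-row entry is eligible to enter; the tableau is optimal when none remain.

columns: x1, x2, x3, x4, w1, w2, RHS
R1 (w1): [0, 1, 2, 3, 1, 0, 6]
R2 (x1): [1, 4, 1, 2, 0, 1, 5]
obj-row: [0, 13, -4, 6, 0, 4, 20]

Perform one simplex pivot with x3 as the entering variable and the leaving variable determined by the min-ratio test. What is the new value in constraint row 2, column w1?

-1/2

Ratio test on column x3 — row 1: 6/2 = 3; row 2: 5/1 = 5. Minimum is 3 at row 1 (w1 leaves); pivot element 2.
Divide row 1 by 2; eliminate column x3 from the other rows.
Row 2 update in column w1: 0 − 1·(1/2) = -1/2.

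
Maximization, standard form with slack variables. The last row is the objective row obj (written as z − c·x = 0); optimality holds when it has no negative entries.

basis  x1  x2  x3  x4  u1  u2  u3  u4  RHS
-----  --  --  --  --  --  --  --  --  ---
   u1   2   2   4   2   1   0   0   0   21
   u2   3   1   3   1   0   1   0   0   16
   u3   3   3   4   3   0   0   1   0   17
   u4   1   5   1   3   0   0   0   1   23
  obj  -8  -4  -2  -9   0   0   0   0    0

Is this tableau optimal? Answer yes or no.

no

The obj-row has a negative entry -9 in column x4, so it is not optimal.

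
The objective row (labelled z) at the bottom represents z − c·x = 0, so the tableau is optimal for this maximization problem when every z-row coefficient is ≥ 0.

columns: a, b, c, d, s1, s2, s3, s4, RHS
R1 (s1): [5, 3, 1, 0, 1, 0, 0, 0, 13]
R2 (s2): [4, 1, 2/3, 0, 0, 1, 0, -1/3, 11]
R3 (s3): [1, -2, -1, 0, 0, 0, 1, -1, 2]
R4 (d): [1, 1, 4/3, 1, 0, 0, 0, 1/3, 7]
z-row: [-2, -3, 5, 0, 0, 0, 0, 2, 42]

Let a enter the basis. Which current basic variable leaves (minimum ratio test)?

s3

Column a entries and ratios — s1: 13/5 = 13/5; s2: 11/4 = 11/4; s3: 2/1 = 2; d: 7/1 = 7.
Smallest ratio is 2 in the row of s3, so s3 leaves.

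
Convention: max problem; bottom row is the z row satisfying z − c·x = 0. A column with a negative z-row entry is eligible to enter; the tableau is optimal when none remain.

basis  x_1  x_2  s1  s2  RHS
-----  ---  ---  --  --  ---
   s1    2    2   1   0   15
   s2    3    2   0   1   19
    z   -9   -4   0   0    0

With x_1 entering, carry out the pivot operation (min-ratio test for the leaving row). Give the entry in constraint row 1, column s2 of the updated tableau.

Ratio test on column x_1 — row 1: 15/2 = 15/2; row 2: 19/3 = 19/3. Minimum is 19/3 at row 2 (s2 leaves); pivot element 3.
Divide row 2 by 3; eliminate column x_1 from the other rows.
Row 1 update in column s2: 0 − 2·(1/3) = -2/3.

-2/3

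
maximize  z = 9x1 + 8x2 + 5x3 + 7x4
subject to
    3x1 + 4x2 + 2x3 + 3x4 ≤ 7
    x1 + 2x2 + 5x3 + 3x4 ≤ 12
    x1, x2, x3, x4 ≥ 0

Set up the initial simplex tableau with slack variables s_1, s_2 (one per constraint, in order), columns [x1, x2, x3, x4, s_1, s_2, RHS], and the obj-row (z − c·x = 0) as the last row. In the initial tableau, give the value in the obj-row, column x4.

-7

The obj-row carries the negated objective coefficients: the x4 entry is -7.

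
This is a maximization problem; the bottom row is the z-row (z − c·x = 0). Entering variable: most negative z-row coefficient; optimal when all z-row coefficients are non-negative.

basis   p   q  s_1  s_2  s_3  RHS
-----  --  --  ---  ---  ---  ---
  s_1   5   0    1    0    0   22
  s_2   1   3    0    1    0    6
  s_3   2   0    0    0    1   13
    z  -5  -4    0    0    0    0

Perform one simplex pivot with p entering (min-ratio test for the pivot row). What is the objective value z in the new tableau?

Ratio test on column p — row 1: 22/5 = 22/5; row 2: 6/1 = 6; row 3: 13/2 = 13/2. Minimum is 22/5 at row 1 (s_1 leaves); pivot element 5.
Pivot on row 1; the z-row RHS becomes 0 − (-5)·(22/5) = 22.

22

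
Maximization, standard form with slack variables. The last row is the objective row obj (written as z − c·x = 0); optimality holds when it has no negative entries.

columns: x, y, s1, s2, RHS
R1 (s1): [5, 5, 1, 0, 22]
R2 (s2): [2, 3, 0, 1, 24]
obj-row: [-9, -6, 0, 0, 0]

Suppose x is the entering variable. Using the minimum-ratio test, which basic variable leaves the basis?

Column x entries and ratios — s1: 22/5 = 22/5; s2: 24/2 = 12.
Smallest ratio is 22/5 in the row of s1, so s1 leaves.

s1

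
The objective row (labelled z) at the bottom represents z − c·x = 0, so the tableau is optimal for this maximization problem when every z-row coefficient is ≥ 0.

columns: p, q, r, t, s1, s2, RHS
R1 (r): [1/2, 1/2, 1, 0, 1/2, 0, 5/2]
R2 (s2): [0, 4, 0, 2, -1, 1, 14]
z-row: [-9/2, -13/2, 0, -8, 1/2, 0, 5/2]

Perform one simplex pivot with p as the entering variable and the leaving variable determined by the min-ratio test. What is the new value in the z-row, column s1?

5

Ratio test on column p — row 1: (5/2)/(1/2) = 5; row 2: entry 0 ≤ 0. Minimum is 5 at row 1 (r leaves); pivot element 1/2.
Divide row 1 by 1/2; eliminate column p from the other rows.
z-row update in column s1: 1/2 − (-9/2)·1 = 5.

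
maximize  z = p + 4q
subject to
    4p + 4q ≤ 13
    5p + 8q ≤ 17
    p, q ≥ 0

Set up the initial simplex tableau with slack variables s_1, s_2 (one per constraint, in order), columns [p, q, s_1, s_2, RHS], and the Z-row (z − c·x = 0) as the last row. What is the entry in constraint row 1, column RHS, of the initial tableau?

The RHS of constraint 1 is b_1 = 13.

13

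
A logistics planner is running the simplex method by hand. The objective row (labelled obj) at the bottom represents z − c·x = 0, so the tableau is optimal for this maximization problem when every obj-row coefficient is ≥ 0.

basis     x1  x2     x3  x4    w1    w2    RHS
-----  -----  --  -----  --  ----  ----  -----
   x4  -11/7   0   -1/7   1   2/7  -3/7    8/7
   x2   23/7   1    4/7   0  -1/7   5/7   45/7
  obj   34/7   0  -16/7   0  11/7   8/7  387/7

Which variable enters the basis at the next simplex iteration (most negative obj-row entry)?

Negative obj-row entries: x3: -16/7.
The most negative is -16/7 in column x3, so x3 enters.

x3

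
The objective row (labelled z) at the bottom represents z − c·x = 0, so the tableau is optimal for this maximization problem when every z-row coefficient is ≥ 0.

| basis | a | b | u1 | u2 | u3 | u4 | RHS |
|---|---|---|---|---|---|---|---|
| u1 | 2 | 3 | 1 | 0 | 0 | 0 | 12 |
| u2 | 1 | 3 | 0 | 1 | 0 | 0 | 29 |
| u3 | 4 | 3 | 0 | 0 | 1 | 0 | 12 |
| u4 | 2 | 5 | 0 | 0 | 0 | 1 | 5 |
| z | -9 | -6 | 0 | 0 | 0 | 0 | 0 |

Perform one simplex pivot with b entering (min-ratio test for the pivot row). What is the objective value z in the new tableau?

6

Ratio test on column b — row 1: 12/3 = 4; row 2: 29/3 = 29/3; row 3: 12/3 = 4; row 4: 5/5 = 1. Minimum is 1 at row 4 (u4 leaves); pivot element 5.
Pivot on row 4; the z-row RHS becomes 0 − (-6)·1 = 6.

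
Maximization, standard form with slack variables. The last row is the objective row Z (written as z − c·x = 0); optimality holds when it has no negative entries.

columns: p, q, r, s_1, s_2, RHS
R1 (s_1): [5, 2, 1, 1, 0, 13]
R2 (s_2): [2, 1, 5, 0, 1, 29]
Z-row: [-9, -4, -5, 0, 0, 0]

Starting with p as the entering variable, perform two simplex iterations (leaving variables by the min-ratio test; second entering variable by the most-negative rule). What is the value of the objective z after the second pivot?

Ratio test on column p — row 1: 13/5 = 13/5; row 2: 29/2 = 29/2. Minimum is 13/5 at row 1 (s_1 leaves); pivot element 5.
Pivot on row 1; the Z-row RHS becomes 0 − (-9)·(13/5) = 117/5.
Next entering variable (most negative Z-row entry -16/5): r.
Ratio test on column r — row 1: (13/5)/(1/5) = 13; row 2: (119/5)/(23/5) = 119/23. Minimum is 119/23 at row 2 (s_2 leaves); pivot element 23/5.
After the second pivot the Z-row RHS is 117/5 − (-16/5)·(119/23) = 919/23.

919/23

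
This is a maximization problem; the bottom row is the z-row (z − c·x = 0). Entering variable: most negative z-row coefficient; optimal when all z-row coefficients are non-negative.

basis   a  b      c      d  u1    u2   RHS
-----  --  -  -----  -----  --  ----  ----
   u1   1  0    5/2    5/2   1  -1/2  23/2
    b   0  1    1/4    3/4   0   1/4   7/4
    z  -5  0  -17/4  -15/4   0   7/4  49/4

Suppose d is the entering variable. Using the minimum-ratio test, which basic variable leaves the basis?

b

Column d entries and ratios — u1: (23/2)/(5/2) = 23/5; b: (7/4)/(3/4) = 7/3.
Smallest ratio is 7/3 in the row of b, so b leaves.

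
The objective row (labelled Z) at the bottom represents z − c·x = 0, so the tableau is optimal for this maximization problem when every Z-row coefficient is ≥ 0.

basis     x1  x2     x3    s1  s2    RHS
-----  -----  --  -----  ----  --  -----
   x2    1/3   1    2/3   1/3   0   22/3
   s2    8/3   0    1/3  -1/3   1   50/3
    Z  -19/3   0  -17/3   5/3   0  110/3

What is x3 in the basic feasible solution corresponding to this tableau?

x3 is not in the basis, so in the current basic feasible solution x3 = 0.

0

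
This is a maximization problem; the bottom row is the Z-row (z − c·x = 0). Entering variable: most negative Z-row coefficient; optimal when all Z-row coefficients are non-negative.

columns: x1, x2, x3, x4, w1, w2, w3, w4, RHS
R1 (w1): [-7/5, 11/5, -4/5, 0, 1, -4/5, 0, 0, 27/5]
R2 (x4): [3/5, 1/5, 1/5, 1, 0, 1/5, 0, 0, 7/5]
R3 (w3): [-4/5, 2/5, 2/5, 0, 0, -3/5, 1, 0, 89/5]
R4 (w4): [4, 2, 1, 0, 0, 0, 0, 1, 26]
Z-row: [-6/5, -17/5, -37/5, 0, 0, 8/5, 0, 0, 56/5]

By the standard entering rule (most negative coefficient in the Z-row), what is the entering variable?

x3

Negative Z-row entries: x1: -6/5, x2: -17/5, x3: -37/5.
The most negative is -37/5 in column x3, so x3 enters.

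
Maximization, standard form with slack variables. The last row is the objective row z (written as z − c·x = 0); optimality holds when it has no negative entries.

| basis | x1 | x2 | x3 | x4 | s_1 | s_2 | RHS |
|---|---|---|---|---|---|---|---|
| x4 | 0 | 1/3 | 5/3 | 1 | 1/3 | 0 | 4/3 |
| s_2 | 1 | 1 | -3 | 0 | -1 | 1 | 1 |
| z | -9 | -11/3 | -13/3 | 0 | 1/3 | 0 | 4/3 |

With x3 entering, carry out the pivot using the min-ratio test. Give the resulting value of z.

Ratio test on column x3 — row 1: (4/3)/(5/3) = 4/5; row 2: entry -3 ≤ 0. Minimum is 4/5 at row 1 (x4 leaves); pivot element 5/3.
Pivot on row 1; the z-row RHS becomes 4/3 − (-13/3)·(4/5) = 24/5.

24/5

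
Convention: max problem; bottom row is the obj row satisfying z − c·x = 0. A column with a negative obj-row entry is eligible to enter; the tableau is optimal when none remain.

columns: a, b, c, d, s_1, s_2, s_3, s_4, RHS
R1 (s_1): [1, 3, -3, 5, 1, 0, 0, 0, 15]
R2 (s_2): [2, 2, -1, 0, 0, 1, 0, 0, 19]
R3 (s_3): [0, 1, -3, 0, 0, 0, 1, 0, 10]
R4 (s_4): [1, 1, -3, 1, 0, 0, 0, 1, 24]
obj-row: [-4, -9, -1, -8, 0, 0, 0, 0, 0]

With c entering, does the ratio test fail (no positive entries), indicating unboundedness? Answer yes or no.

yes

Every constraint-row entry in column c is ≤ 0, so increasing c is unbounded.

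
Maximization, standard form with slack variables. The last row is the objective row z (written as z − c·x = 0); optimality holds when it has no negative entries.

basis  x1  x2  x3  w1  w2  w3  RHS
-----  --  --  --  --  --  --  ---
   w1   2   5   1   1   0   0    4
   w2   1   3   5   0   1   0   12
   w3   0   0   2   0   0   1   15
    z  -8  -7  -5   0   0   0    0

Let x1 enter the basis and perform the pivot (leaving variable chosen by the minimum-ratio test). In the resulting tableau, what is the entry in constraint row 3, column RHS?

15

Ratio test on column x1 — row 1: 4/2 = 2; row 2: 12/1 = 12; row 3: entry 0 ≤ 0. Minimum is 2 at row 1 (w1 leaves); pivot element 2.
Divide row 1 by 2; eliminate column x1 from the other rows.
Row 3 update in column RHS: 15 − 0·2 = 15.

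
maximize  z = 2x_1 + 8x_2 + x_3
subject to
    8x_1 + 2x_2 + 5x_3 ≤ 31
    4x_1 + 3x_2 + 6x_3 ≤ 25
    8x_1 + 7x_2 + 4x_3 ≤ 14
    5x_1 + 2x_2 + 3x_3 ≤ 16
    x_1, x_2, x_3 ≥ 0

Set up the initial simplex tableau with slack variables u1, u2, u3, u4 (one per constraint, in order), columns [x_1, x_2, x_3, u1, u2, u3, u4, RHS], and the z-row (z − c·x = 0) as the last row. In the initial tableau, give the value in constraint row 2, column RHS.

The RHS of constraint 2 is b_2 = 25.

25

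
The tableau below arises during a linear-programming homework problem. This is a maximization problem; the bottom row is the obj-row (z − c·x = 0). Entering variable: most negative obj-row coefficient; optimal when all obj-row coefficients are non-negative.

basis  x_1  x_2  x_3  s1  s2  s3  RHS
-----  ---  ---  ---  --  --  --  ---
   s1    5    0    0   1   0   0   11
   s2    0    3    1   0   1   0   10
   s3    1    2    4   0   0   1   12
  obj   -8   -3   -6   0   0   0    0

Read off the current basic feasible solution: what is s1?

s1 is basic (row 1); its value is the RHS of that row, 11.

11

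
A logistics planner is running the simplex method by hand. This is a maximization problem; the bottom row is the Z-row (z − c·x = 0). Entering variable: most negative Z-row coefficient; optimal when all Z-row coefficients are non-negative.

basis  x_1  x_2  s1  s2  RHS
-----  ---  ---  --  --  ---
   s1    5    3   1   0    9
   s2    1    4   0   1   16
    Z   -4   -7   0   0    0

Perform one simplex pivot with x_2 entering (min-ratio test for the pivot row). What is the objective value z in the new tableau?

21

Ratio test on column x_2 — row 1: 9/3 = 3; row 2: 16/4 = 4. Minimum is 3 at row 1 (s1 leaves); pivot element 3.
Pivot on row 1; the Z-row RHS becomes 0 − (-7)·3 = 21.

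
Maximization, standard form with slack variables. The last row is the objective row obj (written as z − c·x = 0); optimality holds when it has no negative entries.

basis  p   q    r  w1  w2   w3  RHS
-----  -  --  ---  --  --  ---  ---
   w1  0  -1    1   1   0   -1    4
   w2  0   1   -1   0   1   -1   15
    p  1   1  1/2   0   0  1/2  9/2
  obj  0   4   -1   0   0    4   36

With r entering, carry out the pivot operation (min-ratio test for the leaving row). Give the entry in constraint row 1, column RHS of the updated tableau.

Ratio test on column r — row 1: 4/1 = 4; row 2: entry -1 ≤ 0; row 3: (9/2)/(1/2) = 9. Minimum is 4 at row 1 (w1 leaves); pivot element 1.
Divide row 1 by 1; eliminate column r from the other rows.
In the new row 1, the RHS entry is the old entry divided by the pivot: 4/1 = 4.

4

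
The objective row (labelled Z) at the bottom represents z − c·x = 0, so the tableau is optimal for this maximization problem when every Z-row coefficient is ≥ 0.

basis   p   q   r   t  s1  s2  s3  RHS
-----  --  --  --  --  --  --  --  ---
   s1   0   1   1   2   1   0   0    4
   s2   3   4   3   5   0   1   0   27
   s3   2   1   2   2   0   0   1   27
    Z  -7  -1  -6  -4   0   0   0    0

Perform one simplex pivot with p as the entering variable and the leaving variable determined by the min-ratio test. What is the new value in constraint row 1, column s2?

Ratio test on column p — row 1: entry 0 ≤ 0; row 2: 27/3 = 9; row 3: 27/2 = 27/2. Minimum is 9 at row 2 (s2 leaves); pivot element 3.
Divide row 2 by 3; eliminate column p from the other rows.
Row 1 update in column s2: 0 − 0·(1/3) = 0.

0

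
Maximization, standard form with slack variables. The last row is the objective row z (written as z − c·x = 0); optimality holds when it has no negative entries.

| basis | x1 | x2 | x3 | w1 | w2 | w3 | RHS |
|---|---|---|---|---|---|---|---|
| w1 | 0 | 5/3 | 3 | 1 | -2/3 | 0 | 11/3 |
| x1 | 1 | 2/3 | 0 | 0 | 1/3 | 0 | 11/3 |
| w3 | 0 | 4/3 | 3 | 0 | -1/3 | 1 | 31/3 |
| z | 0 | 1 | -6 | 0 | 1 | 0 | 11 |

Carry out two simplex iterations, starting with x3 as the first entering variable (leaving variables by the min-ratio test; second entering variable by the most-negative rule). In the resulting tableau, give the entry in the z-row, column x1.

Ratio test on column x3 — row 1: (11/3)/3 = 11/9; row 2: entry 0 ≤ 0; row 3: (31/3)/3 = 31/9. Minimum is 11/9 at row 1 (w1 leaves); pivot element 3.
Divide row 1 by 3; eliminate column x3 from the other rows.
Second iteration: most negative z-row entry is -1/3 in column w2, so w2 enters.
Ratio test on column w2 — row 1: entry -2/9 ≤ 0; row 2: (11/3)/(1/3) = 11; row 3: (20/3)/(1/3) = 20. Minimum is 11 at row 2 (x1 leaves); pivot element 1/3.
Divide row 2 by 1/3; eliminate column w2 from the other rows.
After both pivots, the entry at the z-row, column x1 is 1.

1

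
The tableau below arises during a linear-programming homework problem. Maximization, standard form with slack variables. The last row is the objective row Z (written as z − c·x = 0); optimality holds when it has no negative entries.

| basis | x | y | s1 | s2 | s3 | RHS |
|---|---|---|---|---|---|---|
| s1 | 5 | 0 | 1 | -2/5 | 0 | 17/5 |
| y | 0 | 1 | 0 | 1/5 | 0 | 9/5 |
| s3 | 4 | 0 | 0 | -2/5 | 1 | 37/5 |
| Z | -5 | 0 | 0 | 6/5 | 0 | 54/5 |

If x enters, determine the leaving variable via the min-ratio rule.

Column x entries and ratios — s1: (17/5)/5 = 17/25; y: 0 ≤ 0, skip; s3: (37/5)/4 = 37/20.
Smallest ratio is 17/25 in the row of s1, so s1 leaves.

s1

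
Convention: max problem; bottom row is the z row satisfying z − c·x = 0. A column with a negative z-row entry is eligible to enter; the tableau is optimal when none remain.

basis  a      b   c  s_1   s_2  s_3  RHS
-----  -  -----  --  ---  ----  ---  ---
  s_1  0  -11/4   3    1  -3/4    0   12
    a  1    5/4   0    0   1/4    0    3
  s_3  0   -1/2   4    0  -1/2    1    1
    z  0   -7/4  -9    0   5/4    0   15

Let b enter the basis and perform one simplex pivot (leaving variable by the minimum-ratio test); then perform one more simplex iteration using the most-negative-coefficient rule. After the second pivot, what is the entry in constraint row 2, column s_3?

0

Ratio test on column b — row 1: entry -11/4 ≤ 0; row 2: 3/(5/4) = 12/5; row 3: entry -1/2 ≤ 0. Minimum is 12/5 at row 2 (a leaves); pivot element 5/4.
Divide row 2 by 5/4; eliminate column b from the other rows.
Second iteration: most negative z-row entry is -9 in column c, so c enters.
Ratio test on column c — row 1: (93/5)/3 = 31/5; row 2: entry 0 ≤ 0; row 3: (11/5)/4 = 11/20. Minimum is 11/20 at row 3 (s_3 leaves); pivot element 4.
Divide row 3 by 4; eliminate column c from the other rows.
After both pivots, the entry at constraint row 2, column s_3 is 0.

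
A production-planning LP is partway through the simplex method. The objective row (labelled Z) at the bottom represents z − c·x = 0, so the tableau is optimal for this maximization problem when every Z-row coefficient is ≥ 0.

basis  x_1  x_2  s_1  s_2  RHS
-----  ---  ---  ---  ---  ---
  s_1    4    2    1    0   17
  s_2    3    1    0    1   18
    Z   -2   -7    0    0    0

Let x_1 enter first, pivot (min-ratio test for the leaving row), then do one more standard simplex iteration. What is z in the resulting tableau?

Ratio test on column x_1 — row 1: 17/4 = 17/4; row 2: 18/3 = 6. Minimum is 17/4 at row 1 (s_1 leaves); pivot element 4.
Pivot on row 1; the Z-row RHS becomes 0 − (-2)·(17/4) = 17/2.
Next entering variable (most negative Z-row entry -6): x_2.
Ratio test on column x_2 — row 1: (17/4)/(1/2) = 17/2; row 2: entry -1/2 ≤ 0. Minimum is 17/2 at row 1 (x_1 leaves); pivot element 1/2.
After the second pivot the Z-row RHS is 17/2 − (-6)·(17/2) = 119/2.

119/2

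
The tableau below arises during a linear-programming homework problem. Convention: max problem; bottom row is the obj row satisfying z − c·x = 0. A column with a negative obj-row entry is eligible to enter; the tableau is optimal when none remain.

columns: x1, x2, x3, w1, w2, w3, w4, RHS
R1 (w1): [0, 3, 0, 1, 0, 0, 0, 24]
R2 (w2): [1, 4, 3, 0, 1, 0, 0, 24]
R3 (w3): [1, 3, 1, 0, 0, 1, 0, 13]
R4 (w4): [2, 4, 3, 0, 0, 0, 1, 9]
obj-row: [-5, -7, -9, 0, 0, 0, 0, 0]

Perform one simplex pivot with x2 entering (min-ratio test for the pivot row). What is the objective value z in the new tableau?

63/4

Ratio test on column x2 — row 1: 24/3 = 8; row 2: 24/4 = 6; row 3: 13/3 = 13/3; row 4: 9/4 = 9/4. Minimum is 9/4 at row 4 (w4 leaves); pivot element 4.
Pivot on row 4; the obj-row RHS becomes 0 − (-7)·(9/4) = 63/4.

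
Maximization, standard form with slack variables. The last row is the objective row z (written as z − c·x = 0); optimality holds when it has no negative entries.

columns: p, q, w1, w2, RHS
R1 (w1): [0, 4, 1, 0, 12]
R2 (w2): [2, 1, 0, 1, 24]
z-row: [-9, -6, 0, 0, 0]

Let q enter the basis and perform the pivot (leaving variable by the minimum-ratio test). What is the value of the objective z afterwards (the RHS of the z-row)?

Ratio test on column q — row 1: 12/4 = 3; row 2: 24/1 = 24. Minimum is 3 at row 1 (w1 leaves); pivot element 4.
Pivot on row 1; the z-row RHS becomes 0 − (-6)·3 = 18.

18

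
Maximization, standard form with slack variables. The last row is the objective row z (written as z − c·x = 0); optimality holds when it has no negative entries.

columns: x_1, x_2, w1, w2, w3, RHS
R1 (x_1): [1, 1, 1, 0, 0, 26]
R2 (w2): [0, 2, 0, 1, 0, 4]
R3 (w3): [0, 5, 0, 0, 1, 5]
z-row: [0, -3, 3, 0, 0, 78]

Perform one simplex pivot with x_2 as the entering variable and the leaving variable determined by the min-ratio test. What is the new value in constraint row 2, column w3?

Ratio test on column x_2 — row 1: 26/1 = 26; row 2: 4/2 = 2; row 3: 5/5 = 1. Minimum is 1 at row 3 (w3 leaves); pivot element 5.
Divide row 3 by 5; eliminate column x_2 from the other rows.
Row 2 update in column w3: 0 − 2·(1/5) = -2/5.

-2/5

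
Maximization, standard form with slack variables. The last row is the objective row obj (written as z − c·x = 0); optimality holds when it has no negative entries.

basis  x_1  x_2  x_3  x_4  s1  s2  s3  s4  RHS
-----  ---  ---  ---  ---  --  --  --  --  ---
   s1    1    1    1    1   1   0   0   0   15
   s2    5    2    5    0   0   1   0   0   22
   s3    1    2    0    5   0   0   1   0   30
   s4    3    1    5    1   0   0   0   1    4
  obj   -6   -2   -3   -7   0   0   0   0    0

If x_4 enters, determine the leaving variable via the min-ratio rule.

s4

Column x_4 entries and ratios — s1: 15/1 = 15; s2: 0 ≤ 0, skip; s3: 30/5 = 6; s4: 4/1 = 4.
Smallest ratio is 4 in the row of s4, so s4 leaves.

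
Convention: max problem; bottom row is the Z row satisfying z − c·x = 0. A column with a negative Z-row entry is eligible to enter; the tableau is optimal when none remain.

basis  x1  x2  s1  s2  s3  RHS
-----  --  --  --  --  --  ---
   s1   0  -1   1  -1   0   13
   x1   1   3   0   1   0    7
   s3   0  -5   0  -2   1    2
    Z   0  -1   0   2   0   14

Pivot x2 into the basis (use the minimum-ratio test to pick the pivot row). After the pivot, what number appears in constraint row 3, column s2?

-1/3

Ratio test on column x2 — row 1: entry -1 ≤ 0; row 2: 7/3 = 7/3; row 3: entry -5 ≤ 0. Minimum is 7/3 at row 2 (x1 leaves); pivot element 3.
Divide row 2 by 3; eliminate column x2 from the other rows.
Row 3 update in column s2: -2 − (-5)·(1/3) = -1/3.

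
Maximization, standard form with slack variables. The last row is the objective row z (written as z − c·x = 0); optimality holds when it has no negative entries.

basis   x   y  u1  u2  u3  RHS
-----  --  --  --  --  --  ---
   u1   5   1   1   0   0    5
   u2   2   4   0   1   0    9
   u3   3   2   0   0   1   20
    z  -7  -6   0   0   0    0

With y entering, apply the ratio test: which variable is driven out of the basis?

u2

Column y entries and ratios — u1: 5/1 = 5; u2: 9/4 = 9/4; u3: 20/2 = 10.
Smallest ratio is 9/4 in the row of u2, so u2 leaves.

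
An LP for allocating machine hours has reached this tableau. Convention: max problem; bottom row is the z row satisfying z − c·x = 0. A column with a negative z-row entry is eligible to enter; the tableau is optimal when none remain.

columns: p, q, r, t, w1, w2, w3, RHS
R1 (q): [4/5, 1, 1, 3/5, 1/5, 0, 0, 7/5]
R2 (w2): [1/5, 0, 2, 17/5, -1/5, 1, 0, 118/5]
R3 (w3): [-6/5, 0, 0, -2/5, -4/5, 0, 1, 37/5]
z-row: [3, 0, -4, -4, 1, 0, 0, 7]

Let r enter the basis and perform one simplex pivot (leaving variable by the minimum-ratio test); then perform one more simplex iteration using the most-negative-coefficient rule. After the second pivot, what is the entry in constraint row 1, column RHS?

7/3

Ratio test on column r — row 1: (7/5)/1 = 7/5; row 2: (118/5)/2 = 59/5; row 3: entry 0 ≤ 0. Minimum is 7/5 at row 1 (q leaves); pivot element 1.
Divide row 1 by 1; eliminate column r from the other rows.
Second iteration: most negative z-row entry is -8/5 in column t, so t enters.
Ratio test on column t — row 1: (7/5)/(3/5) = 7/3; row 2: (104/5)/(11/5) = 104/11; row 3: entry -2/5 ≤ 0. Minimum is 7/3 at row 1 (r leaves); pivot element 3/5.
Divide row 1 by 3/5; eliminate column t from the other rows.
After both pivots, the entry at constraint row 1, column RHS is 7/3.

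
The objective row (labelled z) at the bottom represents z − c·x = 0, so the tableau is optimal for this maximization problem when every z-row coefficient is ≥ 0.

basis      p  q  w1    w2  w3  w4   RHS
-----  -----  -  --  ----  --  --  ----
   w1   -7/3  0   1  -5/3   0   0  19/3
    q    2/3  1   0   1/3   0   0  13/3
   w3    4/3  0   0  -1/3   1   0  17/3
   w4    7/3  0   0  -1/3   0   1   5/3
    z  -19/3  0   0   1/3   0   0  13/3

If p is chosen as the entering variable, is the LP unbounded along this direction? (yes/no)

Column p has positive entries in row(s) 2, 3, 4, so the ratio test bounds it — not unbounded.

no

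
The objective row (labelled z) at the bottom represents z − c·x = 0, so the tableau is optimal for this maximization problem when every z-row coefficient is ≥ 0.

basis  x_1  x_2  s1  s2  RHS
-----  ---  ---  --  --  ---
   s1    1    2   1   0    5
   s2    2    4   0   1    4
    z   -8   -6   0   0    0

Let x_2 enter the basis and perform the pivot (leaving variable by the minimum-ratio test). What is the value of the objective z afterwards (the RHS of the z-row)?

6

Ratio test on column x_2 — row 1: 5/2 = 5/2; row 2: 4/4 = 1. Minimum is 1 at row 2 (s2 leaves); pivot element 4.
Pivot on row 2; the z-row RHS becomes 0 − (-6)·1 = 6.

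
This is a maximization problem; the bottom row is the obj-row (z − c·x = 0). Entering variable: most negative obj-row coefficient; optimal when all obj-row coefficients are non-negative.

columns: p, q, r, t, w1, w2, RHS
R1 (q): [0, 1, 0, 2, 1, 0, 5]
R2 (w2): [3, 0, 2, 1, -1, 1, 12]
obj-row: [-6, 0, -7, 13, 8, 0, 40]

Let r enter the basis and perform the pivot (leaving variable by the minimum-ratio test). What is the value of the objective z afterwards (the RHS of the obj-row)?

Ratio test on column r — row 1: entry 0 ≤ 0; row 2: 12/2 = 6. Minimum is 6 at row 2 (w2 leaves); pivot element 2.
Pivot on row 2; the obj-row RHS becomes 40 − (-7)·6 = 82.

82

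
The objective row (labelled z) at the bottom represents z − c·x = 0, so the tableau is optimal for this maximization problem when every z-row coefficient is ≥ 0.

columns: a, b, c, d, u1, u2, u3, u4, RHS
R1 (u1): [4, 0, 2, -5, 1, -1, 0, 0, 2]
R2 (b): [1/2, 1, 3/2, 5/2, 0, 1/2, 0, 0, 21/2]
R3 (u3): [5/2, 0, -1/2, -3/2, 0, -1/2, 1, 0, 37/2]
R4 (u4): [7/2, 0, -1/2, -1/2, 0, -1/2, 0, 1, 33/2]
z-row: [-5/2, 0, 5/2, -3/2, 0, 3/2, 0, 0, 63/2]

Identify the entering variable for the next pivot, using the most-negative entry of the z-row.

Negative z-row entries: a: -5/2, d: -3/2.
The most negative is -5/2 in column a, so a enters.

a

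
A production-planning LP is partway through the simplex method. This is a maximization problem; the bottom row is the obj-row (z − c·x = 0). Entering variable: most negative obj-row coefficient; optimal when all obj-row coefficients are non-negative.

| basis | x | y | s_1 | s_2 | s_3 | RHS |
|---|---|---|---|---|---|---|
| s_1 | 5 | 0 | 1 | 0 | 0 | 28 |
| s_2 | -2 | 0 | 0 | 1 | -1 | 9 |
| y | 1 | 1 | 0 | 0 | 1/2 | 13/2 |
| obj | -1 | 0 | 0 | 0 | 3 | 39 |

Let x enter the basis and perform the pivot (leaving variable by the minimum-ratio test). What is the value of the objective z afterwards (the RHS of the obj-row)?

Ratio test on column x — row 1: 28/5 = 28/5; row 2: entry -2 ≤ 0; row 3: (13/2)/1 = 13/2. Minimum is 28/5 at row 1 (s_1 leaves); pivot element 5.
Pivot on row 1; the obj-row RHS becomes 39 − (-1)·(28/5) = 223/5.

223/5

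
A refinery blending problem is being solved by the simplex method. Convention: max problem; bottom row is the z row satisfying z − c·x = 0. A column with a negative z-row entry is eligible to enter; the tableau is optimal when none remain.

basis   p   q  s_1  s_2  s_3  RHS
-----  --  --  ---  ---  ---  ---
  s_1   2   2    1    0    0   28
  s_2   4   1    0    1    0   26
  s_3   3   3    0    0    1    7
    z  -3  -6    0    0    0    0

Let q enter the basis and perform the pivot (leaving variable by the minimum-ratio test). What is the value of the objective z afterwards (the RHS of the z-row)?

Ratio test on column q — row 1: 28/2 = 14; row 2: 26/1 = 26; row 3: 7/3 = 7/3. Minimum is 7/3 at row 3 (s_3 leaves); pivot element 3.
Pivot on row 3; the z-row RHS becomes 0 − (-6)·(7/3) = 14.

14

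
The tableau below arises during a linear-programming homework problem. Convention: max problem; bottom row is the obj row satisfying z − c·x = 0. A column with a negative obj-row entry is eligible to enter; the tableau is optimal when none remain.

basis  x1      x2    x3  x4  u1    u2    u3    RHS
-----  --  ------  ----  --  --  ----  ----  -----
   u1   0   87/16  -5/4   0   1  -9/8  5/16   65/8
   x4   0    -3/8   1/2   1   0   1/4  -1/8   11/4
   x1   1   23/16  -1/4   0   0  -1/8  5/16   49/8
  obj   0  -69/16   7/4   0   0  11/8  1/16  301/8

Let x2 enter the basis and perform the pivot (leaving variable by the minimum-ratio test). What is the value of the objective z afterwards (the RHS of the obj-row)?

Ratio test on column x2 — row 1: (65/8)/(87/16) = 130/87; row 2: entry -3/8 ≤ 0; row 3: (49/8)/(23/16) = 98/23. Minimum is 130/87 at row 1 (u1 leaves); pivot element 87/16.
Pivot on row 1; the obj-row RHS becomes 301/8 − (-69/16)·(130/87) = 1278/29.

1278/29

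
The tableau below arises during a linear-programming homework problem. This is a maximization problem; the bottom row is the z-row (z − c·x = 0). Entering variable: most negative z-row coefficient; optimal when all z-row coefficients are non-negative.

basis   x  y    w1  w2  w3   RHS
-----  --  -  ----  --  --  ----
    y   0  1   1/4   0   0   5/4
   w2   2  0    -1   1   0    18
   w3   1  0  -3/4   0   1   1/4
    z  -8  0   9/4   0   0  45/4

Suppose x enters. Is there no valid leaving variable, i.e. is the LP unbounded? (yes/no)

no

Column x has positive entries in row(s) 2, 3, so the ratio test bounds it — not unbounded.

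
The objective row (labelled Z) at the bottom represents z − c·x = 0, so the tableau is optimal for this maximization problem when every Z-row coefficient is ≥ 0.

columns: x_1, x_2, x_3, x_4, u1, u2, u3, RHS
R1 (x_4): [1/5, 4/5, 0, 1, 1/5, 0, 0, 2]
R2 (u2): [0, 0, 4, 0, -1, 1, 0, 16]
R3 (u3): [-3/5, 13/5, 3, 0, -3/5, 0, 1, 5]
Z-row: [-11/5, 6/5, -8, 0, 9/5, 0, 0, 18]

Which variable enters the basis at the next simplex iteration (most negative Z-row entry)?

Negative Z-row entries: x_1: -11/5, x_3: -8.
The most negative is -8 in column x_3, so x_3 enters.

x_3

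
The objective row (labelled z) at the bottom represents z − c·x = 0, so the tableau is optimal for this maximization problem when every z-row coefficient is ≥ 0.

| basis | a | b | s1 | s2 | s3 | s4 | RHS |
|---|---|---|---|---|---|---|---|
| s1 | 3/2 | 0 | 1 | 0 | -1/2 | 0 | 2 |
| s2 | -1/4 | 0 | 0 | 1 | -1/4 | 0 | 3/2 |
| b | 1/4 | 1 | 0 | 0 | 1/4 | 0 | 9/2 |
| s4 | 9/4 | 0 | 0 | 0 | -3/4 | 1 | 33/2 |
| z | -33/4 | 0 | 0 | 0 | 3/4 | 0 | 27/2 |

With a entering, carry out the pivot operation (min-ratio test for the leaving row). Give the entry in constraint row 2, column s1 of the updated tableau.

1/6

Ratio test on column a — row 1: 2/(3/2) = 4/3; row 2: entry -1/4 ≤ 0; row 3: (9/2)/(1/4) = 18; row 4: (33/2)/(9/4) = 22/3. Minimum is 4/3 at row 1 (s1 leaves); pivot element 3/2.
Divide row 1 by 3/2; eliminate column a from the other rows.
Row 2 update in column s1: 0 − (-1/4)·(2/3) = 1/6.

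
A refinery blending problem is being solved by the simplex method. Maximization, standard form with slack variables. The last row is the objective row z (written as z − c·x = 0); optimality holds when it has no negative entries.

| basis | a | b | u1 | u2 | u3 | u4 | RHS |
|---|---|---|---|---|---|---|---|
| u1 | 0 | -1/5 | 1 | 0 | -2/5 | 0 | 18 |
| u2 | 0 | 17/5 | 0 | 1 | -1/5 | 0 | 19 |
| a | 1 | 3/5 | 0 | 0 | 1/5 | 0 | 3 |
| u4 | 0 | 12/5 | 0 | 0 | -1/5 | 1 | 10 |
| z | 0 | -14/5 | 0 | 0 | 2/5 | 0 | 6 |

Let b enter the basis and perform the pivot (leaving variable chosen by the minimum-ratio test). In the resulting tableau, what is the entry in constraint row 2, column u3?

Ratio test on column b — row 1: entry -1/5 ≤ 0; row 2: 19/(17/5) = 95/17; row 3: 3/(3/5) = 5; row 4: 10/(12/5) = 25/6. Minimum is 25/6 at row 4 (u4 leaves); pivot element 12/5.
Divide row 4 by 12/5; eliminate column b from the other rows.
Row 2 update in column u3: -1/5 − (17/5)·(-1/12) = 1/12.

1/12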